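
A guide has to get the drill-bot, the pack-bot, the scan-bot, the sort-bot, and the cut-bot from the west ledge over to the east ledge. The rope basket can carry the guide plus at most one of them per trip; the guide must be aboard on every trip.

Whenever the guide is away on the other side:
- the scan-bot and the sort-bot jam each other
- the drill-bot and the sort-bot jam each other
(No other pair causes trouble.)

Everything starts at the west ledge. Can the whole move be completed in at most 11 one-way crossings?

Yes

Yes — this plan uses 11 crossings (≤ 11):
1. Guide goes to the east ledge with the sort-bot.  [the west ledge: the cut-bot, the drill-bot, the pack-bot, the scan-bot | the east ledge: the sort-bot]
2. Guide goes back to the west ledge alone.  [the west ledge: the cut-bot, the drill-bot, the pack-bot, the scan-bot | the east ledge: the sort-bot]
3. Guide goes to the east ledge with the drill-bot.  [the west ledge: the cut-bot, the pack-bot, the scan-bot | the east ledge: the drill-bot, the sort-bot]
4. Guide goes back to the west ledge with the sort-bot.  [the west ledge: the cut-bot, the pack-bot, the scan-bot, the sort-bot | the east ledge: the drill-bot]
5. Guide goes to the east ledge with the scan-bot.  [the west ledge: the cut-bot, the pack-bot, the sort-bot | the east ledge: the drill-bot, the scan-bot]
6. Guide goes back to the west ledge alone.  [the west ledge: the cut-bot, the pack-bot, the sort-bot | the east ledge: the drill-bot, the scan-bot]
7. Guide goes to the east ledge with the pack-bot.  [the west ledge: the cut-bot, the sort-bot | the east ledge: the drill-bot, the pack-bot, the scan-bot]
8. Guide goes back to the west ledge alone.  [the west ledge: the cut-bot, the sort-bot | the east ledge: the drill-bot, the pack-bot, the scan-bot]
9. Guide goes to the east ledge with the cut-bot.  [the west ledge: the sort-bot | the east ledge: the cut-bot, the drill-bot, the pack-bot, the scan-bot]
10. Guide goes back to the west ledge alone.  [the west ledge: the sort-bot | the east ledge: the cut-bot, the drill-bot, the pack-bot, the scan-bot]
11. Guide goes to the east ledge with the sort-bot.  [the west ledge: — | the east ledge: the cut-bot, the drill-bot, the pack-bot, the scan-bot, the sort-bot]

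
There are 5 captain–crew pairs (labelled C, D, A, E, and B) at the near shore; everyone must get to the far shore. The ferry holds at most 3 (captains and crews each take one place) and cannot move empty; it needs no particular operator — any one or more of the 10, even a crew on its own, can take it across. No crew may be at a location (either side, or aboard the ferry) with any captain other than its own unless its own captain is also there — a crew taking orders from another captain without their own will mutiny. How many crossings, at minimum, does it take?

11

Counting alone: each trip to the far shore takes at most 3 across and each return brings at least 1 back, so after t trips out (and t−1 returns) at most 3t − (t−1) of the 10 are across; that first reaches 10 at t = 5, so at least 9 crossings are needed.
The safety rule pushes this higher. Following every safe sequence of crossings, the most of the 10 that can be at the far shore as the ferry arrives there on crossing 9 is 9 — never all 10.
So no plan with fewer than 11 crossings exists, and this one achieves 11:
1. captain C and crew C cross → the far shore.
2. captain C crosses ← the near shore.
3. crew A, crew D, and crew E cross → the far shore.
4. crew C crosses ← the near shore.
5. captain A, captain D, and captain E cross → the far shore.
6. captain D and crew D cross ← the near shore.
7. captain B, captain C, and captain D cross → the far shore.
8. crew A crosses ← the near shore.
9. crew C and crew D cross → the far shore.
10. crew C crosses ← the near shore.
11. crew A, crew B, and crew C cross → the far shore.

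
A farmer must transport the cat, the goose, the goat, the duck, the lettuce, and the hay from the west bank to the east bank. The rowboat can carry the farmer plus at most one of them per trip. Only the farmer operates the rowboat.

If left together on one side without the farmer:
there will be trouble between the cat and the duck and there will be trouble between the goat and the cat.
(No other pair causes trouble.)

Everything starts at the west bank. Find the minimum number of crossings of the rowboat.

Counting alone: the farmer can take at most 1 across per trip to the east bank, so moving all 6 needs at least 6 loaded trips out, with a return between consecutive ones — at least 11 crossings.
The safety rule pushes this higher. Following every safe sequence of crossings, the most of the 6 that can be at the east bank as the rowboat arrives there on crossing 11 is 5 — never all 6.
So no plan with fewer than 13 crossings exists, and this one achieves 13:
1. Farmer goes to the east bank with the cat.  [the west bank: the duck, the goat, the goose, the hay, the lettuce | the east bank: the cat]
2. Farmer goes back to the west bank alone.  [the west bank: the duck, the goat, the goose, the hay, the lettuce | the east bank: the cat]
3. Farmer goes to the east bank with the goose.  [the west bank: the duck, the goat, the hay, the lettuce | the east bank: the cat, the goose]
4. Farmer goes back to the west bank alone.  [the west bank: the duck, the goat, the hay, the lettuce | the east bank: the cat, the goose]
5. Farmer goes to the east bank with the goat.  [the west bank: the duck, the hay, the lettuce | the east bank: the cat, the goat, the goose]
6. Farmer goes back to the west bank with the cat.  [the west bank: the cat, the duck, the hay, the lettuce | the east bank: the goat, the goose]
7. Farmer goes to the east bank with the duck.  [the west bank: the cat, the hay, the lettuce | the east bank: the duck, the goat, the goose]
8. Farmer goes back to the west bank alone.  [the west bank: the cat, the hay, the lettuce | the east bank: the duck, the goat, the goose]
9. Farmer goes to the east bank with the lettuce.  [the west bank: the cat, the hay | the east bank: the duck, the goat, the goose, the lettuce]
10. Farmer goes back to the west bank alone.  [the west bank: the cat, the hay | the east bank: the duck, the goat, the goose, the lettuce]
11. Farmer goes to the east bank with the hay.  [the west bank: the cat | the east bank: the duck, the goat, the goose, the hay, the lettuce]
12. Farmer goes back to the west bank alone.  [the west bank: the cat | the east bank: the duck, the goat, the goose, the hay, the lettuce]
13. Farmer goes to the east bank with the cat.  [the west bank: — | the east bank: the cat, the duck, the goat, the goose, the hay, the lettuce]

13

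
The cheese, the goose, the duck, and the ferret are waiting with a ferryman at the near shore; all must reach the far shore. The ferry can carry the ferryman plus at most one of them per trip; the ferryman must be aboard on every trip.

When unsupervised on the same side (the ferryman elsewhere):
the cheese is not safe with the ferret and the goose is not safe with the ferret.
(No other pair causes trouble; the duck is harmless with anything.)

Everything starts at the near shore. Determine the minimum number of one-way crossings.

9

Counting alone: the ferryman can take at most 1 across per trip to the far shore, so moving all 4 needs at least 4 loaded trips out, with a return between consecutive ones — at least 7 crossings.
The safety rule pushes this higher. Following every safe sequence of crossings, the most of the 4 that can be at the far shore as the ferry arrives there on crossing 7 is 3 — never all 4.
So no plan with fewer than 9 crossings exists, and this one achieves 9:
1. Ferryman goes to the far shore with the ferret.
2. Ferryman goes back to the near shore alone.
3. Ferryman goes to the far shore with the cheese.
4. Ferryman goes back to the near shore with the ferret.
5. Ferryman goes to the far shore with the goose.
6. Ferryman goes back to the near shore alone.
7. Ferryman goes to the far shore with the duck.
8. Ferryman goes back to the near shore alone.
9. Ferryman goes to the far shore with the ferret.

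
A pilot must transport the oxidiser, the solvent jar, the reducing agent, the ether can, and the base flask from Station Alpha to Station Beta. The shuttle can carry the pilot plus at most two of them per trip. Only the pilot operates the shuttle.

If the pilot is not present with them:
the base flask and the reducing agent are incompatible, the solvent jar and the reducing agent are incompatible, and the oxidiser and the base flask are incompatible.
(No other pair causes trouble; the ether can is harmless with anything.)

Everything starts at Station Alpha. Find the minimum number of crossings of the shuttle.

Counting alone: the pilot can take at most 2 across per trip to Station Beta, so moving all 5 needs at least 3 loaded trips out, with a return between consecutive ones — at least 5 crossings.
The plan below uses exactly 5 crossings, so it is optimal:
1. Pilot goes to Station Beta with the oxidiser and the reducing agent.  [Station Alpha: the base flask, the ether can, the solvent jar | Station Beta: the oxidiser, the reducing agent]
2. Pilot goes back to Station Alpha alone.  [Station Alpha: the base flask, the ether can, the solvent jar | Station Beta: the oxidiser, the reducing agent]
3. Pilot goes to Station Beta with the ether can.  [Station Alpha: the base flask, the solvent jar | Station Beta: the ether can, the oxidiser, the reducing agent]
4. Pilot goes back to Station Alpha alone.  [Station Alpha: the base flask, the solvent jar | Station Beta: the ether can, the oxidiser, the reducing agent]
5. Pilot goes to Station Beta with the base flask and the solvent jar.  [Station Alpha: — | Station Beta: the base flask, the ether can, the oxidiser, the reducing agent, the solvent jar]

5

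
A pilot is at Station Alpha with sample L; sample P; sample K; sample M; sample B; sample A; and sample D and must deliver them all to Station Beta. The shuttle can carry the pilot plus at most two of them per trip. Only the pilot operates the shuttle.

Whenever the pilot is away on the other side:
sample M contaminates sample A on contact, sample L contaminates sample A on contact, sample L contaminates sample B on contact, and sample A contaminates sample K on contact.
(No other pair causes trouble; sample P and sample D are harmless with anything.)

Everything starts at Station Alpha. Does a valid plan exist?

1. Pilot goes to Station Beta with sample A and sample L.
2. Pilot goes back to Station Alpha with sample A.
3. Pilot goes to Station Beta with sample K and sample M.
4. Pilot goes back to Station Alpha alone.
5. Pilot goes to Station Beta with sample D and sample P.
6. Pilot goes back to Station Alpha alone.
7. Pilot goes to Station Beta with sample A and sample B.

Yes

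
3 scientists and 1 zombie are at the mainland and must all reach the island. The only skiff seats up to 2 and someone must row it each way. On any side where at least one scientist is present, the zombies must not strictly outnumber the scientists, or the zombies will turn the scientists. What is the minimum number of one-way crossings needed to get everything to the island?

5

Counting alone: each trip to the island takes at most 2 across and each return brings at least 1 back, so after t trips out (and t−1 returns) at most 2t − (t−1) of the 4 are across; that first reaches 4 at t = 3, so at least 5 crossings are needed.
The plan below uses exactly 5 crossings, so it is optimal:
1. 1 scientist and 1 zombie → the island.  (the mainland: 2S 0Z; the island: 1S 1Z)
2. 1 zombie ← the mainland.  (the mainland: 2S 1Z; the island: 1S 0Z)
3. 1 scientist and 1 zombie → the island.  (the mainland: 1S 0Z; the island: 2S 1Z)
4. 1 zombie ← the mainland.  (the mainland: 1S 1Z; the island: 2S 0Z)
5. 1 scientist and 1 zombie → the island.  (the mainland: 0S 0Z; the island: 3S 1Z)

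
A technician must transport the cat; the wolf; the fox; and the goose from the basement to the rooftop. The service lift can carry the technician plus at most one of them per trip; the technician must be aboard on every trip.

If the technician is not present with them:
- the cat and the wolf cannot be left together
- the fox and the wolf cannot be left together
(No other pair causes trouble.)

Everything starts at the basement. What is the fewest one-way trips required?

9

Counting alone: the technician can take at most 1 across per trip to the rooftop, so moving all 4 needs at least 4 loaded trips out, with a return between consecutive ones — at least 7 crossings.
The safety rule pushes this higher. Following every safe sequence of crossings, the most of the 4 that can be at the rooftop as the service lift arrives there on crossing 7 is 3 — never all 4.
So no plan with fewer than 9 crossings exists, and this one achieves 9:
1. Technician goes to the rooftop with the wolf.
2. Technician goes back to the basement alone.
3. Technician goes to the rooftop with the cat.
4. Technician goes back to the basement with the wolf.
5. Technician goes to the rooftop with the fox.
6. Technician goes back to the basement alone.
7. Technician goes to the rooftop with the goose.
8. Technician goes back to the basement alone.
9. Technician goes to the rooftop with the wolf.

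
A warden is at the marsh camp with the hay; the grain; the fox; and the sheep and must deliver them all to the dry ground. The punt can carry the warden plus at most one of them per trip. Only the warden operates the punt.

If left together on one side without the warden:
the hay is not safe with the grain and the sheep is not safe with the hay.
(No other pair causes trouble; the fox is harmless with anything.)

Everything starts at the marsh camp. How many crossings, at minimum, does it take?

Counting alone: the warden can take at most 1 across per trip to the dry ground, so moving all 4 needs at least 4 loaded trips out, with a return between consecutive ones — at least 7 crossings.
The safety rule pushes this higher. Following every safe sequence of crossings, the most of the 4 that can be at the dry ground as the punt arrives there on crossing 7 is 3 — never all 4.
So no plan with fewer than 9 crossings exists, and this one achieves 9:
1. Warden goes to the dry ground with the hay.  [the marsh camp: the fox, the grain, the sheep | the dry ground: the hay]
2. Warden goes back to the marsh camp alone.  [the marsh camp: the fox, the grain, the sheep | the dry ground: the hay]
3. Warden goes to the dry ground with the grain.  [the marsh camp: the fox, the sheep | the dry ground: the grain, the hay]
4. Warden goes back to the marsh camp with the hay.  [the marsh camp: the fox, the hay, the sheep | the dry ground: the grain]
5. Warden goes to the dry ground with the sheep.  [the marsh camp: the fox, the hay | the dry ground: the grain, the sheep]
6. Warden goes back to the marsh camp alone.  [the marsh camp: the fox, the hay | the dry ground: the grain, the sheep]
7. Warden goes to the dry ground with the fox.  [the marsh camp: the hay | the dry ground: the fox, the grain, the sheep]
8. Warden goes back to the marsh camp alone.  [the marsh camp: the hay | the dry ground: the fox, the grain, the sheep]
9. Warden goes to the dry ground with the hay.  [the marsh camp: — | the dry ground: the fox, the grain, the hay, the sheep]

9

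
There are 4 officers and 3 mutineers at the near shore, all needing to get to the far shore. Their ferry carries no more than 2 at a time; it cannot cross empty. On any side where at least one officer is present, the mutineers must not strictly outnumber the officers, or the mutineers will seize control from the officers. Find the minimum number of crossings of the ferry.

11

Counting alone: each trip to the far shore takes at most 2 across and each return brings at least 1 back, so after t trips out (and t−1 returns) at most 2t − (t−1) of the 7 are across; that first reaches 7 at t = 6, so at least 11 crossings are needed.
The plan below uses exactly 11 crossings, so it is optimal:
1. 2 mutineers → the far shore.  (the near shore: 4O 1M; the far shore: 0O 2M)
2. 1 mutineer ← the near shore.  (the near shore: 4O 2M; the far shore: 0O 1M)
3. 2 mutineers → the far shore.  (the near shore: 4O 0M; the far shore: 0O 3M)
4. 1 mutineer ← the near shore.  (the near shore: 4O 1M; the far shore: 0O 2M)
5. 2 officers → the far shore.  (the near shore: 2O 1M; the far shore: 2O 2M)
6. 1 mutineer ← the near shore.  (the near shore: 2O 2M; the far shore: 2O 1M)
7. 1 officer and 1 mutineer → the far shore.  (the near shore: 1O 1M; the far shore: 3O 2M)
8. 1 officer ← the near shore.  (the near shore: 2O 1M; the far shore: 2O 2M)
9. 1 officer and 1 mutineer → the far shore.  (the near shore: 1O 0M; the far shore: 3O 3M)
10. 1 mutineer ← the near shore.  (the near shore: 1O 1M; the far shore: 3O 2M)
11. 1 officer and 1 mutineer → the far shore.  (the near shore: 0O 0M; the far shore: 4O 3M)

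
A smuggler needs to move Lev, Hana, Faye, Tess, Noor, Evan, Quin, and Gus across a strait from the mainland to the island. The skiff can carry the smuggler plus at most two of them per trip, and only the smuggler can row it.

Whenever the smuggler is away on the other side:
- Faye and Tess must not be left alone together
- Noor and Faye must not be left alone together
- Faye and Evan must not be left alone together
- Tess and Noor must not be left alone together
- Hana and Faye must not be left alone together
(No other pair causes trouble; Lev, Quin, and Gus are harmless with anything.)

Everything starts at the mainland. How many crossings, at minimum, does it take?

13

Counting alone: the smuggler can take at most 2 across per trip to the island, so moving all 8 needs at least 4 loaded trips out, with a return between consecutive ones — at least 7 crossings.
The safety rule pushes this higher. Following every safe sequence of crossings, the most of the 8 that can be at the island as the skiff arrives there on crossings 7, 9, 11 is 5, 6, 7 respectively — never all 8.
So no plan with fewer than 13 crossings exists, and this one achieves 13:
1. Smuggler goes to the island with Faye and Tess.  [the mainland: Evan, Gus, Hana, Lev, Noor, Quin | the island: Faye, Tess]
2. Smuggler goes back to the mainland with Faye.  [the mainland: Evan, Faye, Gus, Hana, Lev, Noor, Quin | the island: Tess]
3. Smuggler goes to the island with Faye and Lev.  [the mainland: Evan, Gus, Hana, Noor, Quin | the island: Faye, Lev, Tess]
4. Smuggler goes back to the mainland with Faye.  [the mainland: Evan, Faye, Gus, Hana, Noor, Quin | the island: Lev, Tess]
5. Smuggler goes to the island with Faye and Hana.  [the mainland: Evan, Gus, Noor, Quin | the island: Faye, Hana, Lev, Tess]
6. Smuggler goes back to the mainland with Faye.  [the mainland: Evan, Faye, Gus, Noor, Quin | the island: Hana, Lev, Tess]
7. Smuggler goes to the island with Evan and Faye.  [the mainland: Gus, Noor, Quin | the island: Evan, Faye, Hana, Lev, Tess]
8. Smuggler goes back to the mainland with Faye.  [the mainland: Faye, Gus, Noor, Quin | the island: Evan, Hana, Lev, Tess]
9. Smuggler goes to the island with Faye and Quin.  [the mainland: Gus, Noor | the island: Evan, Faye, Hana, Lev, Quin, Tess]
10. Smuggler goes back to the mainland with Faye.  [the mainland: Faye, Gus, Noor | the island: Evan, Hana, Lev, Quin, Tess]
11. Smuggler goes to the island with Faye and Gus.  [the mainland: Noor | the island: Evan, Faye, Gus, Hana, Lev, Quin, Tess]
12. Smuggler goes back to the mainland with Faye.  [the mainland: Faye, Noor | the island: Evan, Gus, Hana, Lev, Quin, Tess]
13. Smuggler goes to the island with Faye and Noor.  [the mainland: — | the island: Evan, Faye, Gus, Hana, Lev, Noor, Quin, Tess]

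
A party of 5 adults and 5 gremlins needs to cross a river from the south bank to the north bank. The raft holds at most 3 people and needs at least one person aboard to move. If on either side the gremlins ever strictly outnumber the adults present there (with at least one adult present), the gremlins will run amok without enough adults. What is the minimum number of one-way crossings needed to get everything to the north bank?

Counting alone: each trip to the north bank takes at most 3 across and each return brings at least 1 back, so after t trips out (and t−1 returns) at most 3t − (t−1) of the 10 are across; that first reaches 10 at t = 5, so at least 9 crossings are needed.
The safety rule pushes this higher. Following every safe sequence of crossings, the most of the 10 that can be at the north bank as the raft arrives there on crossing 9 is 9 — never all 10.
So no plan with fewer than 11 crossings exists, and this one achieves 11:
1. 2 gremlins → the north bank.  (the south bank: 5A 3G; the north bank: 0A 2G)
2. 1 gremlin ← the south bank.  (the south bank: 5A 4G; the north bank: 0A 1G)
3. 3 gremlins → the north bank.  (the south bank: 5A 1G; the north bank: 0A 4G)
4. 1 gremlin ← the south bank.  (the south bank: 5A 2G; the north bank: 0A 3G)
5. 3 adults → the north bank.  (the south bank: 2A 2G; the north bank: 3A 3G)
6. 1 adult and 1 gremlin ← the south bank.  (the south bank: 3A 3G; the north bank: 2A 2G)
7. 3 adults → the north bank.  (the south bank: 0A 3G; the north bank: 5A 2G)
8. 1 gremlin ← the south bank.  (the south bank: 0A 4G; the north bank: 5A 1G)
9. 2 gremlins → the north bank.  (the south bank: 0A 2G; the north bank: 5A 3G)
10. 1 gremlin ← the south bank.  (the south bank: 0A 3G; the north bank: 5A 2G)
11. 3 gremlins → the north bank.  (the south bank: 0A 0G; the north bank: 5A 5G)

11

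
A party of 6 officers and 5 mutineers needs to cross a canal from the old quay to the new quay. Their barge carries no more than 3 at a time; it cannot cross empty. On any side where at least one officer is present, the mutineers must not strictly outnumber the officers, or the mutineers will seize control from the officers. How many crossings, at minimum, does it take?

9

Counting alone: each trip to the new quay takes at most 3 across and each return brings at least 1 back, so after t trips out (and t−1 returns) at most 3t − (t−1) of the 11 are across; that first reaches 11 at t = 5, so at least 9 crossings are needed.
The plan below uses exactly 9 crossings, so it is optimal:
1. 3 mutineers → the new quay.  (the old quay: 6O 2M; the new quay: 0O 3M)
2. 1 mutineer ← the old quay.  (the old quay: 6O 3M; the new quay: 0O 2M)
3. 3 officers → the new quay.  (the old quay: 3O 3M; the new quay: 3O 2M)
4. 1 officer ← the old quay.  (the old quay: 4O 3M; the new quay: 2O 2M)
5. 2 officers and 1 mutineer → the new quay.  (the old quay: 2O 2M; the new quay: 4O 3M)
6. 1 officer ← the old quay.  (the old quay: 3O 2M; the new quay: 3O 3M)
7. 2 officers and 1 mutineer → the new quay.  (the old quay: 1O 1M; the new quay: 5O 4M)
8. 1 officer ← the old quay.  (the old quay: 2O 1M; the new quay: 4O 4M)
9. 2 officers and 1 mutineer → the new quay.  (the old quay: 0O 0M; the new quay: 6O 5M)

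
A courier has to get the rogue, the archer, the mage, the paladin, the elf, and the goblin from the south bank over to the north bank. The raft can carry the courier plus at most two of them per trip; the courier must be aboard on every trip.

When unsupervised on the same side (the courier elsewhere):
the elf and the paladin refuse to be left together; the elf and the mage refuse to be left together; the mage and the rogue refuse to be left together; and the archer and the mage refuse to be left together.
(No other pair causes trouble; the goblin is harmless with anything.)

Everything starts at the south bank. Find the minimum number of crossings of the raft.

Counting alone: the courier can take at most 2 across per trip to the north bank, so moving all 6 needs at least 3 loaded trips out, with a return between consecutive ones — at least 5 crossings.
The safety rule pushes this higher. Following every safe sequence of crossings, the most of the 6 that can be at the north bank as the raft arrives there on crossing 5 is 5 — never all 6.
So no plan with fewer than 7 crossings exists, and this one achieves 7:
1. Courier goes to the north bank with the mage and the paladin.  [the south bank: the archer, the elf, the goblin, the rogue | the north bank: the mage, the paladin]
2. Courier goes back to the south bank alone.  [the south bank: the archer, the elf, the goblin, the rogue | the north bank: the mage, the paladin]
3. Courier goes to the north bank with the goblin.  [the south bank: the archer, the elf, the rogue | the north bank: the goblin, the mage, the paladin]
4. Courier goes back to the south bank alone.  [the south bank: the archer, the elf, the rogue | the north bank: the goblin, the mage, the paladin]
5. Courier goes to the north bank with the archer and the rogue.  [the south bank: the elf | the north bank: the archer, the goblin, the mage, the paladin, the rogue]
6. Courier goes back to the south bank with the mage.  [the south bank: the elf, the mage | the north bank: the archer, the goblin, the paladin, the rogue]
7. Courier goes to the north bank with the elf and the mage.  [the south bank: — | the north bank: the archer, the elf, the goblin, the mage, the paladin, the rogue]

7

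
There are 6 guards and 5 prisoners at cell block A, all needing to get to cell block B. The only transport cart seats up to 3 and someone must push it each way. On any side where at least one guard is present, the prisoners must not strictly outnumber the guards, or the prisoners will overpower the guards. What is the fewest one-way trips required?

9

Counting alone: each trip to cell block B takes at most 3 across and each return brings at least 1 back, so after t trips out (and t−1 returns) at most 3t − (t−1) of the 11 are across; that first reaches 11 at t = 5, so at least 9 crossings are needed.
The plan below uses exactly 9 crossings, so it is optimal:
1. 3 prisoners → cell block B.  (cell block A: 6G 2P; cell block B: 0G 3P)
2. 1 prisoner ← cell block A.  (cell block A: 6G 3P; cell block B: 0G 2P)
3. 3 guards → cell block B.  (cell block A: 3G 3P; cell block B: 3G 2P)
4. 1 guard ← cell block A.  (cell block A: 4G 3P; cell block B: 2G 2P)
5. 2 guards and 1 prisoner → cell block B.  (cell block A: 2G 2P; cell block B: 4G 3P)
6. 1 guard ← cell block A.  (cell block A: 3G 2P; cell block B: 3G 3P)
7. 2 guards and 1 prisoner → cell block B.  (cell block A: 1G 1P; cell block B: 5G 4P)
8. 1 guard ← cell block A.  (cell block A: 2G 1P; cell block B: 4G 4P)
9. 2 guards and 1 prisoner → cell block B.  (cell block A: 0G 0P; cell block B: 6G 5P)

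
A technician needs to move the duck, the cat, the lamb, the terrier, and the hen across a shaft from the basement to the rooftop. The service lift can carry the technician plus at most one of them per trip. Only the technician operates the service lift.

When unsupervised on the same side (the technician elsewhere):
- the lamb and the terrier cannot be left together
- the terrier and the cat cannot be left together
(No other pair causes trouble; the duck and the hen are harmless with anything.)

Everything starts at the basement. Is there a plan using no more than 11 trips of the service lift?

Yes

Yes — this plan uses 11 crossings (≤ 11):
1. Technician goes to the rooftop with the terrier.  [the basement: the cat, the duck, the hen, the lamb | the rooftop: the terrier]
2. Technician goes back to the basement alone.  [the basement: the cat, the duck, the hen, the lamb | the rooftop: the terrier]
3. Technician goes to the rooftop with the duck.  [the basement: the cat, the hen, the lamb | the rooftop: the duck, the terrier]
4. Technician goes back to the basement alone.  [the basement: the cat, the hen, the lamb | the rooftop: the duck, the terrier]
5. Technician goes to the rooftop with the cat.  [the basement: the hen, the lamb | the rooftop: the cat, the duck, the terrier]
6. Technician goes back to the basement with the terrier.  [the basement: the hen, the lamb, the terrier | the rooftop: the cat, the duck]
7. Technician goes to the rooftop with the lamb.  [the basement: the hen, the terrier | the rooftop: the cat, the duck, the lamb]
8. Technician goes back to the basement alone.  [the basement: the hen, the terrier | the rooftop: the cat, the duck, the lamb]
9. Technician goes to the rooftop with the hen.  [the basement: the terrier | the rooftop: the cat, the duck, the hen, the lamb]
10. Technician goes back to the basement alone.  [the basement: the terrier | the rooftop: the cat, the duck, the hen, the lamb]
11. Technician goes to the rooftop with the terrier.  [the basement: — | the rooftop: the cat, the duck, the hen, the lamb, the terrier]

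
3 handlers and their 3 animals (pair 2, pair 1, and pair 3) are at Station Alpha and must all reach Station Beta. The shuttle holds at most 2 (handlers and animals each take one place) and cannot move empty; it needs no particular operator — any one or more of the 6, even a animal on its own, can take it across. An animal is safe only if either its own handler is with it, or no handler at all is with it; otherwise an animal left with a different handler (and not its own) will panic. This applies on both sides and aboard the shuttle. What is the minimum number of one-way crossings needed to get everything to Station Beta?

11

Counting alone: each trip to Station Beta takes at most 2 across and each return brings at least 1 back, so after t trips out (and t−1 returns) at most 2t − (t−1) of the 6 are across; that first reaches 6 at t = 5, so at least 9 crossings are needed.
The safety rule pushes this higher. Following every safe sequence of crossings, the most of the 6 that can be at Station Beta as the shuttle arrives there on crossing 9 is 5 — never all 6.
So no plan with fewer than 11 crossings exists, and this one achieves 11:
1. animal 2 and handler 2 cross → Station Beta.
2. handler 2 crosses ← Station Alpha.
3. animal 1 and animal 3 cross → Station Beta.
4. animal 2 crosses ← Station Alpha.
5. handler 1 and handler 3 cross → Station Beta.
6. animal 1 and handler 1 cross ← Station Alpha.
7. handler 1 and handler 2 cross → Station Beta.
8. animal 3 crosses ← Station Alpha.
9. animal 1 and animal 2 cross → Station Beta.
10. handler 3 crosses ← Station Alpha.
11. animal 3 and handler 3 cross → Station Beta.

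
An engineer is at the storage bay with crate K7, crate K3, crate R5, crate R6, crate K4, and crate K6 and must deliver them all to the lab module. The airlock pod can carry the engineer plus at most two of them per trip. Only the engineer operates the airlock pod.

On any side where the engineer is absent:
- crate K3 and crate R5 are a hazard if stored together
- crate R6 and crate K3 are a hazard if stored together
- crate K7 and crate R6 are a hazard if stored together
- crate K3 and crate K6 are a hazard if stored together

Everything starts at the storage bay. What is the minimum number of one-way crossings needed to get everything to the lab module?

Counting alone: the engineer can take at most 2 across per trip to the lab module, so moving all 6 needs at least 3 loaded trips out, with a return between consecutive ones — at least 5 crossings.
The safety rule pushes this higher. Following every safe sequence of crossings, the most of the 6 that can be at the lab module as the airlock pod arrives there on crossing 5 is 5 — never all 6.
So no plan with fewer than 7 crossings exists, and this one achieves 7:
1. Engineer goes to the lab module with crate K3 and crate K7.
2. Engineer goes back to the storage bay alone.
3. Engineer goes to the lab module with crate K4.
4. Engineer goes back to the storage bay alone.
5. Engineer goes to the lab module with crate K6 and crate R5.
6. Engineer goes back to the storage bay with crate K3.
7. Engineer goes to the lab module with crate K3 and crate R6.

7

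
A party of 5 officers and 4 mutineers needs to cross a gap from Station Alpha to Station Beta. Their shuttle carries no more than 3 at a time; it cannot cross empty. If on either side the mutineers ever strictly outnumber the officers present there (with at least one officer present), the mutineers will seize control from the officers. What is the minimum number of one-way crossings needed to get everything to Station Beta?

7

Counting alone: each trip to Station Beta takes at most 3 across and each return brings at least 1 back, so after t trips out (and t−1 returns) at most 3t − (t−1) of the 9 are across; that first reaches 9 at t = 4, so at least 7 crossings are needed.
The plan below uses exactly 7 crossings, so it is optimal:
1. 3 mutineers → Station Beta.  (Station Alpha: 5O 1M; Station Beta: 0O 3M)
2. 1 mutineer ← Station Alpha.  (Station Alpha: 5O 2M; Station Beta: 0O 2M)
3. 3 officers → Station Beta.  (Station Alpha: 2O 2M; Station Beta: 3O 2M)
4. 1 officer ← Station Alpha.  (Station Alpha: 3O 2M; Station Beta: 2O 2M)
5. 2 officers and 1 mutineer → Station Beta.  (Station Alpha: 1O 1M; Station Beta: 4O 3M)
6. 1 officer ← Station Alpha.  (Station Alpha: 2O 1M; Station Beta: 3O 3M)
7. 2 officers and 1 mutineer → Station Beta.  (Station Alpha: 0O 0M; Station Beta: 5O 4M)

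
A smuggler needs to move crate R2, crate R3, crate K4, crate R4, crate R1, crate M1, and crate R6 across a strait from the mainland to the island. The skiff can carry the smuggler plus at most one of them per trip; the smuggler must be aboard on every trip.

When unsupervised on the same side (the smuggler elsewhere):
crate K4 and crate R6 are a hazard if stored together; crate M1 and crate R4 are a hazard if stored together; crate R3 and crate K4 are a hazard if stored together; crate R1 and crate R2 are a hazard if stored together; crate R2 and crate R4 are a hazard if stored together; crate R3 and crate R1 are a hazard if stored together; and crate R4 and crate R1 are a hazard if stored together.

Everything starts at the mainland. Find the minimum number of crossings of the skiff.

Whatever the first load, the items left behind include a forbidden pair without the smuggler. No opening move is safe, so no plan exists.

impossible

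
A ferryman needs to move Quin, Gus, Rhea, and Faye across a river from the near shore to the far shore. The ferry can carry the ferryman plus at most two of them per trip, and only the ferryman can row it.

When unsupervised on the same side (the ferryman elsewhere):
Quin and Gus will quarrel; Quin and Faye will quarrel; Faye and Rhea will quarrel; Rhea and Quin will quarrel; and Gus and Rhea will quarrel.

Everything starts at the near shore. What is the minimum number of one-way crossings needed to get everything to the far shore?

Counting alone: the ferryman can take at most 2 across per trip to the far shore, so moving all 4 needs at least 2 loaded trips out, with a return between consecutive ones — at least 3 crossings.
The safety rule pushes this higher. Following every safe sequence of crossings, the most of the 4 that can be at the far shore as the ferry arrives there on crossing 3 is 3 — never all 4.
So no plan with fewer than 5 crossings exists, and this one achieves 5:
1. Ferryman goes to the far shore with Quin and Rhea.
2. Ferryman goes back to the near shore with Quin.
3. Ferryman goes to the far shore with Faye and Gus.
4. Ferryman goes back to the near shore with Rhea.
5. Ferryman goes to the far shore with Quin and Rhea.

5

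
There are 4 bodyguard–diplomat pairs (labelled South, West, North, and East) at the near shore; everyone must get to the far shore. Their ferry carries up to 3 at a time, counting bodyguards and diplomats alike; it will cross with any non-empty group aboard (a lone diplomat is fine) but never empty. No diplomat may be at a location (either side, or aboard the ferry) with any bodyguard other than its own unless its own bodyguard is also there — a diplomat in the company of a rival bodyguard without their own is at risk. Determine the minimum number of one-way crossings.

Counting alone: each trip to the far shore takes at most 3 across and each return brings at least 1 back, so after t trips out (and t−1 returns) at most 3t − (t−1) of the 8 are across; that first reaches 8 at t = 4, so at least 7 crossings are needed.
The safety rule pushes this higher. Following every safe sequence of crossings, the most of the 8 that can be at the far shore as the ferry arrives there on crossing 7 is 7 — never all 8.
So no plan with fewer than 9 crossings exists, and this one achieves 9:
1. bodyguard South and diplomat South cross → the far shore.
2. bodyguard South crosses ← the near shore.
3. bodyguard South, bodyguard West, and diplomat West cross → the far shore.
4. bodyguard South and diplomat South cross ← the near shore.
5. bodyguard East, bodyguard North, and bodyguard South cross → the far shore.
6. diplomat West crosses ← the near shore.
7. diplomat South and diplomat West cross → the far shore.
8. diplomat South crosses ← the near shore.
9. diplomat East, diplomat North, and diplomat South cross → the far shore.

9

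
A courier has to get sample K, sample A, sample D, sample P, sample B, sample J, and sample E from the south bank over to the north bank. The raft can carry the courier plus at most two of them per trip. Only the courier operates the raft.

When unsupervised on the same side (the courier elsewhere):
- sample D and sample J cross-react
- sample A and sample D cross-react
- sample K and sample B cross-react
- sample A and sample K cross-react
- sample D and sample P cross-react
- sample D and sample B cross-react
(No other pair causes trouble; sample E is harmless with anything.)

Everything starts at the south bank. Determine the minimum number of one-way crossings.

Counting alone: the courier can take at most 2 across per trip to the north bank, so moving all 7 needs at least 4 loaded trips out, with a return between consecutive ones — at least 7 crossings.
The safety rule pushes this higher. Following every safe sequence of crossings, the most of the 7 that can be at the north bank as the raft arrives there on crossing 7 is 6 — never all 7.
So no plan with fewer than 9 crossings exists, and this one achieves 9:
1. Courier goes to the north bank with sample D and sample K.  [the south bank: sample A, sample B, sample E, sample J, sample P | the north bank: sample D, sample K]
2. Courier goes back to the south bank alone.  [the south bank: sample A, sample B, sample E, sample J, sample P | the north bank: sample D, sample K]
3. Courier goes to the north bank with sample E.  [the south bank: sample A, sample B, sample J, sample P | the north bank: sample D, sample E, sample K]
4. Courier goes back to the south bank alone.  [the south bank: sample A, sample B, sample J, sample P | the north bank: sample D, sample E, sample K]
5. Courier goes to the north bank with sample A and sample P.  [the south bank: sample B, sample J | the north bank: sample A, sample D, sample E, sample K, sample P]
6. Courier goes back to the south bank with sample D and sample K.  [the south bank: sample B, sample D, sample J, sample K | the north bank: sample A, sample E, sample P]
7. Courier goes to the north bank with sample B and sample J.  [the south bank: sample D, sample K | the north bank: sample A, sample B, sample E, sample J, sample P]
8. Courier goes back to the south bank alone.  [the south bank: sample D, sample K | the north bank: sample A, sample B, sample E, sample J, sample P]
9. Courier goes to the north bank with sample D and sample K.  [the south bank: — | the north bank: sample A, sample B, sample D, sample E, sample J, sample K, sample P]

9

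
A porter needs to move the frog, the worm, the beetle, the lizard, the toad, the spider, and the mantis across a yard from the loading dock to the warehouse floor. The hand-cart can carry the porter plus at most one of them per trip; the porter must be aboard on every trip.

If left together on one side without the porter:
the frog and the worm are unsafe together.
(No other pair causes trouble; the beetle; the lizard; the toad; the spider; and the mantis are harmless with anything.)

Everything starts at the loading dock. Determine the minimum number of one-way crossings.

13

Counting alone: the porter can take at most 1 across per trip to the warehouse floor, so moving all 7 needs at least 7 loaded trips out, with a return between consecutive ones — at least 13 crossings.
The plan below uses exactly 13 crossings, so it is optimal:
1. Porter goes to the warehouse floor with the frog.  [the loading dock: the beetle, the lizard, the mantis, the spider, the toad, the worm | the warehouse floor: the frog]
2. Porter goes back to the loading dock alone.  [the loading dock: the beetle, the lizard, the mantis, the spider, the toad, the worm | the warehouse floor: the frog]
3. Porter goes to the warehouse floor with the beetle.  [the loading dock: the lizard, the mantis, the spider, the toad, the worm | the warehouse floor: the beetle, the frog]
4. Porter goes back to the loading dock alone.  [the loading dock: the lizard, the mantis, the spider, the toad, the worm | the warehouse floor: the beetle, the frog]
5. Porter goes to the warehouse floor with the lizard.  [the loading dock: the mantis, the spider, the toad, the worm | the warehouse floor: the beetle, the frog, the lizard]
6. Porter goes back to the loading dock alone.  [the loading dock: the mantis, the spider, the toad, the worm | the warehouse floor: the beetle, the frog, the lizard]
7. Porter goes to the warehouse floor with the toad.  [the loading dock: the mantis, the spider, the worm | the warehouse floor: the beetle, the frog, the lizard, the toad]
8. Porter goes back to the loading dock alone.  [the loading dock: the mantis, the spider, the worm | the warehouse floor: the beetle, the frog, the lizard, the toad]
9. Porter goes to the warehouse floor with the spider.  [the loading dock: the mantis, the worm | the warehouse floor: the beetle, the frog, the lizard, the spider, the toad]
10. Porter goes back to the loading dock alone.  [the loading dock: the mantis, the worm | the warehouse floor: the beetle, the frog, the lizard, the spider, the toad]
11. Porter goes to the warehouse floor with the mantis.  [the loading dock: the worm | the warehouse floor: the beetle, the frog, the lizard, the mantis, the spider, the toad]
12. Porter goes back to the loading dock alone.  [the loading dock: the worm | the warehouse floor: the beetle, the frog, the lizard, the mantis, the spider, the toad]
13. Porter goes to the warehouse floor with the worm.  [the loading dock: — | the warehouse floor: the beetle, the frog, the lizard, the mantis, the spider, the toad, the worm]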